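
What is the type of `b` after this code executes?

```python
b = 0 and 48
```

'and' returns the first falsy value (0, which is int)

int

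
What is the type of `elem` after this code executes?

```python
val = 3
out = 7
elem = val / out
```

int / int always returns float in Python 3 (3 / 7 = 0.428571)

float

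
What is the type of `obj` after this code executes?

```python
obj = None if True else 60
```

Ternary: condition is True, if branch (None) taken → NoneType

NoneType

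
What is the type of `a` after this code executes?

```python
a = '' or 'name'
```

'or' returns first truthy value ('name', which is str)

str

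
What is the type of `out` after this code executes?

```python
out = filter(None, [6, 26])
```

filter() returns a filter iterator object

filter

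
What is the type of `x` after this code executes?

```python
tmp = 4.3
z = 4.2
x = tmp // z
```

float // float returns float (floor division preserves float type)

float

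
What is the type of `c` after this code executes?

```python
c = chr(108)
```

chr() returns str (single character)

str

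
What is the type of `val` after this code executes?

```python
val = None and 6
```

'and' returns first falsy value (None)

NoneType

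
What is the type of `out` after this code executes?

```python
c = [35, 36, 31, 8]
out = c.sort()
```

list.sort() returns None (sorts in place)

NoneType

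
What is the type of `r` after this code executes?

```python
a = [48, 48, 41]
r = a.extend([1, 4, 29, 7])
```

list.extend() returns None

NoneType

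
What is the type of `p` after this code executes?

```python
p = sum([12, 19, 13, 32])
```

sum() of ints returns int

int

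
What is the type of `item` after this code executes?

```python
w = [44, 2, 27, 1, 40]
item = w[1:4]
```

Slicing a list always returns a list

list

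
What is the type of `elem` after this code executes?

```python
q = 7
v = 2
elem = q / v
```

int / int always returns float in Python 3 (7 / 2 = 3.5)

float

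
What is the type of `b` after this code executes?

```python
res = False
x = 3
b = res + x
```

bool + int returns int (False is 0, so 0 + 3 = 3)

int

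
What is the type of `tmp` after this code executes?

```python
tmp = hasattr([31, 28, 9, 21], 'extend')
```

hasattr() returns bool

bool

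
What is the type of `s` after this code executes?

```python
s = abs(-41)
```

abs() of int returns int

int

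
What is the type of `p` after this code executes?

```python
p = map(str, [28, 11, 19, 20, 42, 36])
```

map() returns a map iterator object

map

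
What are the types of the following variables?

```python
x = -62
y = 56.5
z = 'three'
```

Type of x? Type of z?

x is int; z is str

int, str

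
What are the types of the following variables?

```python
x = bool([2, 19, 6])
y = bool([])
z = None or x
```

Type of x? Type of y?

bool() returns bool; bool() returns bool

bool, bool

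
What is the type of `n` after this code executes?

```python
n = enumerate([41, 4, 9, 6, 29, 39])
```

enumerate() returns an enumerate iterator object

enumerate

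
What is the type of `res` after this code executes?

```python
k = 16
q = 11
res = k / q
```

int / int always returns float in Python 3 (16 / 11 = 1.45455)

float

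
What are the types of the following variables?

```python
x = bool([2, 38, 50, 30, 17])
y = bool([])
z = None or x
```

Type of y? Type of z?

bool() returns bool; None or <bool> returns the bool

bool, bool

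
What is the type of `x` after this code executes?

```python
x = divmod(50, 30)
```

divmod() returns a tuple (quotient, remainder)

tuple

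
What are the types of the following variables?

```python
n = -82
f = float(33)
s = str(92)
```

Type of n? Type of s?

n is int; s is str

int, str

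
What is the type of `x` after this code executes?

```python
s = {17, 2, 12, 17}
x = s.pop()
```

Popping from a set of ints returns int

int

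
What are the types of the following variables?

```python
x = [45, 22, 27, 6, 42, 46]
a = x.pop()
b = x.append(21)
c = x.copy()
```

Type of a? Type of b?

list.pop() returns the element (int); list.append() returns None

int, NoneType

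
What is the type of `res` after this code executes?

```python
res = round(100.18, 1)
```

round() with ndigits arg returns float

float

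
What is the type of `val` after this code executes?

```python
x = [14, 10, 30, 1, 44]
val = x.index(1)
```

list.index() returns int

int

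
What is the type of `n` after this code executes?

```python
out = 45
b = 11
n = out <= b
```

Comparison operators return bool

bool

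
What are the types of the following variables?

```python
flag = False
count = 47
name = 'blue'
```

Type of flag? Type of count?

flag is bool; count is int

bool, int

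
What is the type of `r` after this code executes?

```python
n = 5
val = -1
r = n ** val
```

int ** negative int returns float

float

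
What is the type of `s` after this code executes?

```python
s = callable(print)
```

callable() returns bool

bool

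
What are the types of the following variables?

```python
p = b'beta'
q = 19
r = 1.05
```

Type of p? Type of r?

p is bytes; r is float

bytes, float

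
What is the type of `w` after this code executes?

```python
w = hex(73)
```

hex() returns str representation

str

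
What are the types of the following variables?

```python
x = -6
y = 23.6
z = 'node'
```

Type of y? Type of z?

y is float; z is str

float, str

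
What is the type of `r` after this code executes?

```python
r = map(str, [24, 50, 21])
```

map() returns a map iterator object

map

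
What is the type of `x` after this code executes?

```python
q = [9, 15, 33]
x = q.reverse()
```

list.reverse() returns None

NoneType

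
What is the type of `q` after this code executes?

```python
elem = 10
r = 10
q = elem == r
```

Equality comparison returns bool

bool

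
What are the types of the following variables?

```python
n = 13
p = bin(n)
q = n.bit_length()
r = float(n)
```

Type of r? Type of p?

float() returns float; bin() returns str

float, str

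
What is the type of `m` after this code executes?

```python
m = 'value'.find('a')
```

str.find() returns int (index, or -1)

int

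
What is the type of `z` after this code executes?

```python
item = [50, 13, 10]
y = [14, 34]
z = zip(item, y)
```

zip() returns a zip iterator object

zip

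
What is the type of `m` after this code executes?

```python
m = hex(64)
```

hex() returns str representation

str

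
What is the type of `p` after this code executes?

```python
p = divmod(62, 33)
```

divmod() returns a tuple (quotient, remainder)

tuple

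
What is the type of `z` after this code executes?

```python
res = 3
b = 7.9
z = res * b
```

int * float returns float (3 * 7.9 = 23.7)

float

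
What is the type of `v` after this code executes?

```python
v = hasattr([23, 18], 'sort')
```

hasattr() returns bool

bool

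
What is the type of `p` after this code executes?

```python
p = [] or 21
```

'or' returns first truthy value (21, which is int)

int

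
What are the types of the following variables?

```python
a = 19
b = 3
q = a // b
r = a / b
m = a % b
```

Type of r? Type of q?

int / int returns float; int // int returns int

float, int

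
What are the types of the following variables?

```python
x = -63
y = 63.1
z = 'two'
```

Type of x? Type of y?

x is int; y is float

int, float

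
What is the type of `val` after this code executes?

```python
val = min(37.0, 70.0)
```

min() of floats returns float

float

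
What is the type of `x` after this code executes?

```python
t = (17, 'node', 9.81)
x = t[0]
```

Index 0 of tuple is 17 which is int

int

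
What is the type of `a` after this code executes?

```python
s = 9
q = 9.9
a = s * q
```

int * float returns float (9 * 9.9 = 89.1)

float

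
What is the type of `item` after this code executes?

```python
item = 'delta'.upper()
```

str.upper() returns str

str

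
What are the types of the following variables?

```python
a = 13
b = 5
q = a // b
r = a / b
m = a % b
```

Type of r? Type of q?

int / int returns float; int // int returns int

float, int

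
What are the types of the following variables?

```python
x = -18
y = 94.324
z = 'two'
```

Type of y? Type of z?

y is float; z is str

float, str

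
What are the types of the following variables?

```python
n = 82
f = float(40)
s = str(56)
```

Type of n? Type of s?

n is int; s is str

int, str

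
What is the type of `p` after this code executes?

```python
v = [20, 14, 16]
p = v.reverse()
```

list.reverse() returns None

NoneType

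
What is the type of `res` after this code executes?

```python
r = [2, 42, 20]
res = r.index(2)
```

list.index() returns int

int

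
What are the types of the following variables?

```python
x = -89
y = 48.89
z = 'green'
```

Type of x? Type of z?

x is int; z is str

int, str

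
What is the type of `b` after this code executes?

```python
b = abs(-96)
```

abs() of int returns int

int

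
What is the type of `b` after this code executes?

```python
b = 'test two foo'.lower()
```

str.lower() returns str

str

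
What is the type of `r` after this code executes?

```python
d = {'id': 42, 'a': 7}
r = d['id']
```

Accessing dict[str, int] with key 'id' returns int value 42

int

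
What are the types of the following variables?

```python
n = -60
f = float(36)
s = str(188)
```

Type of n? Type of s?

n is int; s is str

int, str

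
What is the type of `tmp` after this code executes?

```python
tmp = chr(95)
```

chr() returns str (single character)

str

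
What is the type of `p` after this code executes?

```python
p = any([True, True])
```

any() returns bool

bool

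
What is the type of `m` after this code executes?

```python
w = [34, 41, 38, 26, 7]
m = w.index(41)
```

list.index() returns int

int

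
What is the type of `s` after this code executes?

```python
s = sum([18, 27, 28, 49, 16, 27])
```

sum() of ints returns int

int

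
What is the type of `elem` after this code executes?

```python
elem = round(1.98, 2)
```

round() with ndigits arg returns float

float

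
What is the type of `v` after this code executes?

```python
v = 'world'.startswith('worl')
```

str.startswith() returns bool

bool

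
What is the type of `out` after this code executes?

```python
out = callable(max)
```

callable() returns bool

bool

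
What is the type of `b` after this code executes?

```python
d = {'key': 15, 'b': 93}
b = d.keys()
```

.keys() returns a dict_keys view object

dict_keys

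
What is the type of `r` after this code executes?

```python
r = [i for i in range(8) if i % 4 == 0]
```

A list comprehension [...] produces a list

list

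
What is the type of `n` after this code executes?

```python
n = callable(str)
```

callable() returns bool

bool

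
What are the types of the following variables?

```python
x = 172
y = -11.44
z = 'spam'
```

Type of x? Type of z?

x is int; z is str

int, str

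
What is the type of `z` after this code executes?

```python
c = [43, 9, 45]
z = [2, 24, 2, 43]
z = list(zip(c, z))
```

list(zip(...)) returns a list of tuples

list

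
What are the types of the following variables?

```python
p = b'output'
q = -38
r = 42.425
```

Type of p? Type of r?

p is bytes; r is float

bytes, float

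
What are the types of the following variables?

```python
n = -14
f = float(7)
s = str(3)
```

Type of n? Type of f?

n is int; f is float

int, float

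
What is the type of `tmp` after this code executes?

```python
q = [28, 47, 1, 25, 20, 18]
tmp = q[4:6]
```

Slicing a list always returns a list

list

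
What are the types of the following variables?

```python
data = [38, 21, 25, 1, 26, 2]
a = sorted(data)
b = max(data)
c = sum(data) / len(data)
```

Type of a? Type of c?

sorted() returns list; int / int returns float

list, float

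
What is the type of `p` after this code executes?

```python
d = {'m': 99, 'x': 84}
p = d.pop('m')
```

dict.pop() returns the value (int)

int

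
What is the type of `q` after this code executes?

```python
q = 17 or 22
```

'or' returns the first truthy value (17, which is int)

int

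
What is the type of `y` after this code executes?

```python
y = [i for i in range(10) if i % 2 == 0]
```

A list comprehension [...] produces a list

list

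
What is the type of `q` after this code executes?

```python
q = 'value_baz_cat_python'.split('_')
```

str.split() returns list

list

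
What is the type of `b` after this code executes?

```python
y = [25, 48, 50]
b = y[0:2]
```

Slicing a list always returns a list

list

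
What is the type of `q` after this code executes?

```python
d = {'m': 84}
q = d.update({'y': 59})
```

dict.update() returns None

NoneType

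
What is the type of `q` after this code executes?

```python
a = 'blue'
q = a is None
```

'is' comparison returns bool

bool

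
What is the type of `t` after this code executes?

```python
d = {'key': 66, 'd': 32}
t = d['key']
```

Accessing dict[str, int] with key 'key' returns int value 66

int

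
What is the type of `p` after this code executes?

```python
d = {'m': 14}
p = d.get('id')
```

dict.get() returns None when key 'id' is not found and no default given

NoneType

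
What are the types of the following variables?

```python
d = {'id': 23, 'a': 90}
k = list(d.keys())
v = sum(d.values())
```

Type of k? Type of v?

list(...) returns list; sum of int values returns int

list, int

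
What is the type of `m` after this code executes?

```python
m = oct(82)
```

oct() returns str representation

str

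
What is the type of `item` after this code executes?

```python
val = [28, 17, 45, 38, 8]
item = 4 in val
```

'in' operator returns bool

bool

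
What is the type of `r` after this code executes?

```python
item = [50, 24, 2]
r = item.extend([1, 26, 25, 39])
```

list.extend() returns None

NoneType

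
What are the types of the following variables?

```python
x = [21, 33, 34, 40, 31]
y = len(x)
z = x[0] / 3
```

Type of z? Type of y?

int / int returns float; len() returns int

float, int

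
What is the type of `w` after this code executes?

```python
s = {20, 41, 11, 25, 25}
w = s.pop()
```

Popping from a set of ints returns int

int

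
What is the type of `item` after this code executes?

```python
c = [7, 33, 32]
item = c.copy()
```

list.copy() returns list

list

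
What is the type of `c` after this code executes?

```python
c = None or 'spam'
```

'or' with None returns the other value ('spam', str)

str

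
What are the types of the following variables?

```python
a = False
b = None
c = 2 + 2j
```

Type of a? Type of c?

a is bool; c is complex

bool, complex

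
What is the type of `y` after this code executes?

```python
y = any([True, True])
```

any() returns bool

bool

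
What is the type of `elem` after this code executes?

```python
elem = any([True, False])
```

any() returns bool

bool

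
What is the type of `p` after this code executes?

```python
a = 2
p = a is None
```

'is' comparison returns bool

bool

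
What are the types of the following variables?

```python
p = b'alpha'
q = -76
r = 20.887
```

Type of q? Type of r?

q is int; r is float

int, float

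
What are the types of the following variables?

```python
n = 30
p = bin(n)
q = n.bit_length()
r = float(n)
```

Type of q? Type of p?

int.bit_length() returns int; bin() returns str

int, str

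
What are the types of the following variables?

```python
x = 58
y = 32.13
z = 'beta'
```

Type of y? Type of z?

y is float; z is str

float, str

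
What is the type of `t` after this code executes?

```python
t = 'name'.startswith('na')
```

str.startswith() returns bool

bool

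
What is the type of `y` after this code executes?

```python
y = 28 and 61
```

'and' returns the last value when all truthy (61, which is int)

int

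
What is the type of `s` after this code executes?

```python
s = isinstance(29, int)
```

isinstance() returns bool

bool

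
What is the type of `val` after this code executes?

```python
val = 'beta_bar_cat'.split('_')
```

str.split() returns list

list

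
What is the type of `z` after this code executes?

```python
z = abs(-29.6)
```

abs() of float returns float

float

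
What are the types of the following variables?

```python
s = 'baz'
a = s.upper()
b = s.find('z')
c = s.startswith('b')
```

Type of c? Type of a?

str.startswith() returns bool; str.upper() returns str

bool, str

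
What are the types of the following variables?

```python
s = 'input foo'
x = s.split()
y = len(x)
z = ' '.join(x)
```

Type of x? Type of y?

str.split() returns list; len() returns int

list, int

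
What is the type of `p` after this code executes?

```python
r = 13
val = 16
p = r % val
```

int % int returns int (13 % 16 = 13)

int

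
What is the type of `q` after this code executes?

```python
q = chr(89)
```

chr() returns str (single character)

str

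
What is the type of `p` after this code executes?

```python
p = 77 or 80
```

'or' returns the first truthy value (77, which is int)

int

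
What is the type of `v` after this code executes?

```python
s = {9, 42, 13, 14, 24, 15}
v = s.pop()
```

Popping from a set of ints returns int

int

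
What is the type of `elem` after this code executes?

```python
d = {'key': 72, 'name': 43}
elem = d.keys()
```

.keys() returns a dict_keys view object

dict_keys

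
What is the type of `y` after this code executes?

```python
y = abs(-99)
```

abs() of int returns int

int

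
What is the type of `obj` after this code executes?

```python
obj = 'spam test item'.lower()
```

str.lower() returns str

str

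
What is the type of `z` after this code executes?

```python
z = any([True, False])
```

any() returns bool

bool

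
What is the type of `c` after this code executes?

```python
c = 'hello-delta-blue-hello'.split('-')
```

str.split() returns list

list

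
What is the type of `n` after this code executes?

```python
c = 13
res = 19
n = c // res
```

int // int returns int (13 // 19 = 0)

int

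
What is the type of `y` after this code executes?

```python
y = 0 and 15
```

'and' returns the first falsy value (0, which is int)

int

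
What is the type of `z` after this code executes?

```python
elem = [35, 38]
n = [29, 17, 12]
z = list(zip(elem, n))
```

list(zip(...)) returns a list of tuples

list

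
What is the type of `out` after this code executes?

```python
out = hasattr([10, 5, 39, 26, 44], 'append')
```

hasattr() returns bool

bool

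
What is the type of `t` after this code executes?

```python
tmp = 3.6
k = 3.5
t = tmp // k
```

float // float returns float (floor division preserves float type)

float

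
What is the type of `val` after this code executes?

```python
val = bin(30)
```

bin() returns str representation

str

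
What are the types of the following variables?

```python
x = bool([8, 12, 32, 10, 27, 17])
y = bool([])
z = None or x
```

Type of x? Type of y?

bool() returns bool; bool() returns bool

bool, bool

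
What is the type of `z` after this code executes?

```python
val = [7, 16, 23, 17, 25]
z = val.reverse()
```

list.reverse() returns None

NoneType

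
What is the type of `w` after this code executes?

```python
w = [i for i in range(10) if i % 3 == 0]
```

A list comprehension [...] produces a list

list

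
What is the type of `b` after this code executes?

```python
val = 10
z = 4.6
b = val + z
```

int + float returns float (10 + 4.6 = 14.6)

float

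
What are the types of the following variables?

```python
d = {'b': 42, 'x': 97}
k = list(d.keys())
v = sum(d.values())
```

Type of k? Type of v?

list(...) returns list; sum of int values returns int

list, int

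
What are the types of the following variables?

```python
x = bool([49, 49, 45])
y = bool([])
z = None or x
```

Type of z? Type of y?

None or <bool> returns the bool; bool() returns bool

bool, bool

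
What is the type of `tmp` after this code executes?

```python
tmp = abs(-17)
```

abs() of int returns int

int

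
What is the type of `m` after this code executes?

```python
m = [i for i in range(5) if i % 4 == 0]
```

A list comprehension [...] produces a list

list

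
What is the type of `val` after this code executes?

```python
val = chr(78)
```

chr() returns str (single character)

str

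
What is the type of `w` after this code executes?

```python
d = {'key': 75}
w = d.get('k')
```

dict.get() returns None when key 'k' is not found and no default given

NoneType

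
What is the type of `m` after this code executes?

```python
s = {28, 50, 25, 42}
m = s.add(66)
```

set.add() returns None (mutates in place)

NoneType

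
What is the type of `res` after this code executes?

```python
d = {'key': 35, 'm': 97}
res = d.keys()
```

.keys() returns a dict_keys view object

dict_keys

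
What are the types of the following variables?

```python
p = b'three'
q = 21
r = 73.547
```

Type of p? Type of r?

p is bytes; r is float

bytes, float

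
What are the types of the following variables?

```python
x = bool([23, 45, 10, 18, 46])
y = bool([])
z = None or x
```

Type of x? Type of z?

bool() returns bool; None or <bool> returns the bool

bool, bool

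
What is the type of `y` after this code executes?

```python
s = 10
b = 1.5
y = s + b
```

int + float returns float (10 + 1.5 = 11.5)

float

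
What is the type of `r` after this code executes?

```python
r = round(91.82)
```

round() with no ndigits arg returns int

int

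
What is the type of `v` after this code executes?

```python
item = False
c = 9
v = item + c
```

bool + int returns int (False is 0, so 0 + 9 = 9)

int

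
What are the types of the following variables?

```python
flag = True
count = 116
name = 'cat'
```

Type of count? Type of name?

count is int; name is str

int, str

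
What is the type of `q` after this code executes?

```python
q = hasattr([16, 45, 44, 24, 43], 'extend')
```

hasattr() returns bool

bool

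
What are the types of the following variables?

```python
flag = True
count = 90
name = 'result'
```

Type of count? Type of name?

count is int; name is str

int, str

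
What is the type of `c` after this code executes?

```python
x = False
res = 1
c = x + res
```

bool + int returns int (False is 0, so 0 + 1 = 1)

int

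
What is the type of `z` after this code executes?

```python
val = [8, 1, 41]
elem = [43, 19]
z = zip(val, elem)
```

zip() returns a zip iterator object

zip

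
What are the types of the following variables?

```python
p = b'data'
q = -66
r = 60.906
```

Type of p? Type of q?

p is bytes; q is int

bytes, int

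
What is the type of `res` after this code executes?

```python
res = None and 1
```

'and' returns first falsy value (None)

NoneType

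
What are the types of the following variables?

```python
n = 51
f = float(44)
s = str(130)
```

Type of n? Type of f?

n is int; f is float

int, float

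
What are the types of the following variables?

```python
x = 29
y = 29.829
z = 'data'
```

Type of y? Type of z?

y is float; z is str

float, str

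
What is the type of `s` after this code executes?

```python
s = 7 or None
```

'or' returns first truthy value (7, int)

int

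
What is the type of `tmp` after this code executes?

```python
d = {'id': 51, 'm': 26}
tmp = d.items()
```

dict.items() returns a dict_items view

dict_items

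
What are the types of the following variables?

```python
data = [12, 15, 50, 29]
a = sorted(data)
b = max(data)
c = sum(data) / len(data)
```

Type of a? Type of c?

sorted() returns list; int / int returns float

list, float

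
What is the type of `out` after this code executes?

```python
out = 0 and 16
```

'and' returns the first falsy value (0, which is int)

int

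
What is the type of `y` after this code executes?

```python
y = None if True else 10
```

Ternary: condition is True, if branch (None) taken → NoneType

NoneType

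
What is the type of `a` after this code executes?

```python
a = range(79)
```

range() returns a range object

range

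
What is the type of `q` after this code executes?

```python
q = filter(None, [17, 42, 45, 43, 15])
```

filter() returns a filter iterator object

filter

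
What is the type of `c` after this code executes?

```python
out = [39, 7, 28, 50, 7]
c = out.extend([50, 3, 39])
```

list.extend() returns None

NoneType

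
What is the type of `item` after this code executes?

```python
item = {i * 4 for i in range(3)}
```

A set comprehension {expr for x in iterable} produces a set

set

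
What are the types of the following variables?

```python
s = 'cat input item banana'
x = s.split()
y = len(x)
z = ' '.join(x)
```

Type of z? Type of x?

str.join() returns str; str.split() returns list

str, list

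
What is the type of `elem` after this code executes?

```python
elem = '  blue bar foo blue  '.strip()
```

str.strip() returns str

str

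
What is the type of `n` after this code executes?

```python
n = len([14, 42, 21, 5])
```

len() always returns int

int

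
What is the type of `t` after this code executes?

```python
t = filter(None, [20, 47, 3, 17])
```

filter() returns a filter iterator object

filter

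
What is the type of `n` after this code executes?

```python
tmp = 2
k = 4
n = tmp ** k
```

int ** positive int returns int (2 ** 4 = 16)

int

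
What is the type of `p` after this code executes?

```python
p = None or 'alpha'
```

'or' with None returns the other value ('alpha', str)

str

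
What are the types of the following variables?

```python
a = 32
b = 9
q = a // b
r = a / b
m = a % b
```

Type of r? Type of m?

int / int returns float; int % int returns int

float, int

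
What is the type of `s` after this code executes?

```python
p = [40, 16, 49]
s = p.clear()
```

list.clear() returns None

NoneType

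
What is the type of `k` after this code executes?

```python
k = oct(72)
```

oct() returns str representation

str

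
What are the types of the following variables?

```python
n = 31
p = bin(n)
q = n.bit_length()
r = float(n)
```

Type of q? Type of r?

int.bit_length() returns int; float() returns float

int, float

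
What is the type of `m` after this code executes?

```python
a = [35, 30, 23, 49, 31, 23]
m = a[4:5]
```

Slicing a list always returns a list

list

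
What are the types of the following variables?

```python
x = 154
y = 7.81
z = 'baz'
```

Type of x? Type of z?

x is int; z is str

int, str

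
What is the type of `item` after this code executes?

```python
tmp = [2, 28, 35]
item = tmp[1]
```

Indexing a list of ints returns int (tmp[1] = 28)

int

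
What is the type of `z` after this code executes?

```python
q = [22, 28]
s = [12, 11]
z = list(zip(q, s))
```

list(zip(...)) returns a list of tuples

list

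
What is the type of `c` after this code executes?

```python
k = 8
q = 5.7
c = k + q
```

int + float returns float (8 + 5.7 = 13.7)

float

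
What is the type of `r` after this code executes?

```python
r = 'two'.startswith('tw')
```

str.startswith() returns bool

bool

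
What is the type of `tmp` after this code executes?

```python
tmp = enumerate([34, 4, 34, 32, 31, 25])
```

enumerate() returns an enumerate iterator object

enumerate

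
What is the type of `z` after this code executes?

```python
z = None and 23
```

'and' returns first falsy value (None)

NoneType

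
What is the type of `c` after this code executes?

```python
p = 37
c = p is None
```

'is' comparison returns bool

bool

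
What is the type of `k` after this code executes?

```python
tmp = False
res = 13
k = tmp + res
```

bool + int returns int (False is 0, so 0 + 13 = 13)

int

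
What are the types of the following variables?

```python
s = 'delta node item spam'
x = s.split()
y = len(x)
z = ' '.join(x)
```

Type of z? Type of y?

str.join() returns str; len() returns int

str, int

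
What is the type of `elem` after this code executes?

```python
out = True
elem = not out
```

'not' always returns bool

bool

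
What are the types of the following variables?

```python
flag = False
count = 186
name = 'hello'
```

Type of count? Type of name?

count is int; name is str

int, str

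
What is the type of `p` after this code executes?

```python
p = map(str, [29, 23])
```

map() returns a map iterator object

map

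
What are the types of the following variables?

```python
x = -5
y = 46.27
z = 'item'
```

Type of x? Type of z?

x is int; z is str

int, str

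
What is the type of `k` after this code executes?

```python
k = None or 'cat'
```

'or' with None returns the other value ('cat', str)

str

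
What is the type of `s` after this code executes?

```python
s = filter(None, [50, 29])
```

filter() returns a filter iterator object

filter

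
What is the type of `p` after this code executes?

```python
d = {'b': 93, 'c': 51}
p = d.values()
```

.values() returns a dict_values view object

dict_values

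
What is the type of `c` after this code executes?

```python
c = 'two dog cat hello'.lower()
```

str.lower() returns str

str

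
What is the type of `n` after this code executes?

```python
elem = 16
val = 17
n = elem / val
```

int / int always returns float in Python 3 (16 / 17 = 0.941176)

float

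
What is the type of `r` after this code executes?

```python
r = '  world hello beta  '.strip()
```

str.strip() returns str

str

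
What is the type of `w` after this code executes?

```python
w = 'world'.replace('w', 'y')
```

str.replace() returns str

str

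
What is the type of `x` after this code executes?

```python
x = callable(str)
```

callable() returns bool

bool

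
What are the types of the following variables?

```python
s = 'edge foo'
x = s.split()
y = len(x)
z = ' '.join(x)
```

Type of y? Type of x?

len() returns int; str.split() returns list

int, list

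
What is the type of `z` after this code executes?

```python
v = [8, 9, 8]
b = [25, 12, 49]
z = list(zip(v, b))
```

list(zip(...)) returns a list of tuples

list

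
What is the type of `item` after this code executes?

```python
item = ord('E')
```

ord() returns int (Unicode code point)

int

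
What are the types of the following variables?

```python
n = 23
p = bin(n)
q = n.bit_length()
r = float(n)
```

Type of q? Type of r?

int.bit_length() returns int; float() returns float

int, float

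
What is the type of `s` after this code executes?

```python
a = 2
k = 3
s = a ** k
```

int ** positive int returns int (2 ** 3 = 8)

int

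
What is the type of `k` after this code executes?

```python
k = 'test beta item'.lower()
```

str.lower() returns str

str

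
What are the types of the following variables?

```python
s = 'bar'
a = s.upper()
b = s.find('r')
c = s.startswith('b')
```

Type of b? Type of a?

str.find() returns int; str.upper() returns str

int, str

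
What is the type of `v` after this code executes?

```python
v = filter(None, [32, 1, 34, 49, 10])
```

filter() returns a filter iterator object

filter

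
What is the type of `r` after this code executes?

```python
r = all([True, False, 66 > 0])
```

all() returns bool

bool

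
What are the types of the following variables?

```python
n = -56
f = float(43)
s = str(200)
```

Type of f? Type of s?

f is float; s is str

float, str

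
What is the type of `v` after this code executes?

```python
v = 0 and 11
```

'and' returns the first falsy value (0, which is int)

int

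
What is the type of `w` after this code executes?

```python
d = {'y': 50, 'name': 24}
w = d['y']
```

Accessing dict[str, int] with key 'y' returns int value 50

int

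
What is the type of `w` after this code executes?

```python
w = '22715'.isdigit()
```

str.isdigit() returns bool

bool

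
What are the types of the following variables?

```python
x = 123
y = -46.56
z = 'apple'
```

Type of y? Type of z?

y is float; z is str

float, str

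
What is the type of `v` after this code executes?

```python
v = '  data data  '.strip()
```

str.strip() returns str

str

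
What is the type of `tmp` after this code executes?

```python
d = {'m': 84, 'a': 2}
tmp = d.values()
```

.values() returns a dict_values view object

dict_values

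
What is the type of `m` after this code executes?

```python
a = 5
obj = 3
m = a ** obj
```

int ** positive int returns int (5 ** 3 = 125)

int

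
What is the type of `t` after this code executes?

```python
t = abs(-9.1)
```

abs() of float returns float

float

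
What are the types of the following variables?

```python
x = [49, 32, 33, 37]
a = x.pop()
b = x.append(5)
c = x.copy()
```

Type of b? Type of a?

list.append() returns None; list.pop() returns the element (int)

NoneType, int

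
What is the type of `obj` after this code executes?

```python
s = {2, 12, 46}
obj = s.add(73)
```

set.add() returns None (mutates in place)

NoneType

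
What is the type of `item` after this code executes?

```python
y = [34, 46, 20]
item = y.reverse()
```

list.reverse() returns None

NoneType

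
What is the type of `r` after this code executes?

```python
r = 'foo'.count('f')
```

str.count() returns int

int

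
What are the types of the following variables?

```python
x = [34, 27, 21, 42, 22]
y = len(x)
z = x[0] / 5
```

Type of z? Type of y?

int / int returns float; len() returns int

float, int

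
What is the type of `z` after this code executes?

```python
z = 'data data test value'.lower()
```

str.lower() returns str

str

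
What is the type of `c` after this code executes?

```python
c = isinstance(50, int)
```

isinstance() returns bool

bool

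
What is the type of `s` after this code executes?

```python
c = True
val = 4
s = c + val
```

bool + int returns int (True is 1, so 1 + 4 = 5)

int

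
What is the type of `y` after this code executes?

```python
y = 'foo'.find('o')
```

str.find() returns int (index, or -1)

int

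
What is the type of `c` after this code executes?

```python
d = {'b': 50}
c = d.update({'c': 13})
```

dict.update() returns None

NoneType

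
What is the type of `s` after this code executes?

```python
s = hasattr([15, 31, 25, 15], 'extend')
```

hasattr() returns bool

bool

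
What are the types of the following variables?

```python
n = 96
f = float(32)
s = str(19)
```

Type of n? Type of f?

n is int; f is float

int, float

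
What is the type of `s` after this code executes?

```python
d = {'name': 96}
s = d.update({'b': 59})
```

dict.update() returns None

NoneType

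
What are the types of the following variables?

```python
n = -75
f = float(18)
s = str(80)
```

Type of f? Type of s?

f is float; s is str

float, str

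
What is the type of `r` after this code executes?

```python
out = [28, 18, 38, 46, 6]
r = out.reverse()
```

list.reverse() returns None

NoneType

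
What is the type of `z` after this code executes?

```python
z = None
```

None has type NoneType

NoneType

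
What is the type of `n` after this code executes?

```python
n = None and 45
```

'and' returns first falsy value (None)

NoneType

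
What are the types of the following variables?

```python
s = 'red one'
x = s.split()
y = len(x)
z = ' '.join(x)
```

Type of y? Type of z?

len() returns int; str.join() returns str

int, str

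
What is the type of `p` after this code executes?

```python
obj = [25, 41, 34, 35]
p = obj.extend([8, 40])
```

list.extend() returns None

NoneType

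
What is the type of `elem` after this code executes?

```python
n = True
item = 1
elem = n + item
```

bool + int returns int (True is 1, so 1 + 1 = 2)

int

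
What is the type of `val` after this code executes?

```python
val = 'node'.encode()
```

str.encode() returns bytes

bytes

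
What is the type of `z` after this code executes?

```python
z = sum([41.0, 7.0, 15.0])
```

sum() of floats returns float

float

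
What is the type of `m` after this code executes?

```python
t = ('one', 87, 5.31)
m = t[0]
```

Index 0 of tuple is 'one' which is str

str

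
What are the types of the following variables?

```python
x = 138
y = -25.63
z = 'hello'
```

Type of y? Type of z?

y is float; z is str

float, str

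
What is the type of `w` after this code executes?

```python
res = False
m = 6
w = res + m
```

bool + int returns int (False is 0, so 0 + 6 = 6)

int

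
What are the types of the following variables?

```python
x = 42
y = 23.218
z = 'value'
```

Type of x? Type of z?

x is int; z is str

int, str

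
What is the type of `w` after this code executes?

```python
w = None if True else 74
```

Ternary: condition is True, if branch (None) taken → NoneType

NoneType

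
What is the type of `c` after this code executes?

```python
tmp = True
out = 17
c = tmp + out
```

bool + int returns int (True is 1, so 1 + 17 = 18)

int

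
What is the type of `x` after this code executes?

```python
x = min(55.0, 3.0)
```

min() of floats returns float

float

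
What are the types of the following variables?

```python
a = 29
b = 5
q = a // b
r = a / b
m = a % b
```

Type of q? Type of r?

int // int returns int; int / int returns float

int, float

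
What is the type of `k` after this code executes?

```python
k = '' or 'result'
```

'or' returns first truthy value ('result', which is str)

str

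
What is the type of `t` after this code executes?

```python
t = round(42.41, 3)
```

round() with ndigits arg returns float

float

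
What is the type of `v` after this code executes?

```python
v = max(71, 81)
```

max() of ints returns int

int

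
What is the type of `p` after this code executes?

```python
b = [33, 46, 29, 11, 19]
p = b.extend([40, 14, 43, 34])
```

list.extend() returns None

NoneType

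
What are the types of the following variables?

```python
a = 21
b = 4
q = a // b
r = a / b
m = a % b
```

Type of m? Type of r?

int % int returns int; int / int returns float

int, float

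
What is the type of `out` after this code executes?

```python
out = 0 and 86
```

'and' returns the first falsy value (0, which is int)

int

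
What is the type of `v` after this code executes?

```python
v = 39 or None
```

'or' returns first truthy value (39, int)

int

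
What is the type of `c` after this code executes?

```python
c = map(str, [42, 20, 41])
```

map() returns a map iterator object

map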